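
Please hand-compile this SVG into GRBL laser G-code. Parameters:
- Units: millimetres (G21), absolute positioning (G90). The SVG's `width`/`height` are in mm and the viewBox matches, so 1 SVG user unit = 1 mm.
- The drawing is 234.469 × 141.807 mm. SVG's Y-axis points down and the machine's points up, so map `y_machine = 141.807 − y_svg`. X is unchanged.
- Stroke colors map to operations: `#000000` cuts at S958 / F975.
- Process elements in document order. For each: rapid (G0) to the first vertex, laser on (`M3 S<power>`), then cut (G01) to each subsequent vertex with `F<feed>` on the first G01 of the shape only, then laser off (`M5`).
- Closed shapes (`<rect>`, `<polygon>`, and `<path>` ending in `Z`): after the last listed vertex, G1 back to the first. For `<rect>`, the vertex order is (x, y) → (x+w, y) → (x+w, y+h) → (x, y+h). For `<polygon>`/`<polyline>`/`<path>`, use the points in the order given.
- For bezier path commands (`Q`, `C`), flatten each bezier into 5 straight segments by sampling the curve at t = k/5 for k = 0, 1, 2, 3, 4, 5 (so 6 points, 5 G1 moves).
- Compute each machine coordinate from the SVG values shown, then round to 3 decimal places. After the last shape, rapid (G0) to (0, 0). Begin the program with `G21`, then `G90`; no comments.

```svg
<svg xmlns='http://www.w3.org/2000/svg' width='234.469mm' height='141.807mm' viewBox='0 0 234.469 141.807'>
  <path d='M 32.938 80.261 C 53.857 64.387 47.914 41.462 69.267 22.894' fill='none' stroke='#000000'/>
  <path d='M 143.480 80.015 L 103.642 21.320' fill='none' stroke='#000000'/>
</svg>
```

G21
G90
G0 X32.938 Y61.546
M3 S958
G01 X42.699 Y71.825 F975
G01 X48.613 Y83.249
G01 X53.279 Y95.270
G01 X59.297 Y107.341
G01 X69.267 Y118.913
M5
G0 X143.480 Y61.792
M3 S958
G01 X103.642 Y120.487 F975
M5
G0 X0.000 Y0.000

viewBox `0 0 234.469 141.807` with mm width/height → 1 unit = 1 mm. Flip: y_m = 141.807 − y_svg.

**Shape 1** — `<path>` cubic bezier, stroke `#000000` → cut (S958, F975). Control points (SVG): P0=(32.938,80.261), P1=(53.857,64.387), P2=(47.914,41.462), P3=(69.267,22.894); sampled at t=k/5. Machine vertices: (32.938,61.546) → (42.699,71.825) → (48.613,83.249) → (53.279,95.270) → (59.297,107.341) → (69.267,118.913). Open path.

**Shape 2** — `<path>` line segment, stroke `#000000` → cut (S958, F975). Machine vertices: (143.480,61.792) → (103.642,120.487). Open path.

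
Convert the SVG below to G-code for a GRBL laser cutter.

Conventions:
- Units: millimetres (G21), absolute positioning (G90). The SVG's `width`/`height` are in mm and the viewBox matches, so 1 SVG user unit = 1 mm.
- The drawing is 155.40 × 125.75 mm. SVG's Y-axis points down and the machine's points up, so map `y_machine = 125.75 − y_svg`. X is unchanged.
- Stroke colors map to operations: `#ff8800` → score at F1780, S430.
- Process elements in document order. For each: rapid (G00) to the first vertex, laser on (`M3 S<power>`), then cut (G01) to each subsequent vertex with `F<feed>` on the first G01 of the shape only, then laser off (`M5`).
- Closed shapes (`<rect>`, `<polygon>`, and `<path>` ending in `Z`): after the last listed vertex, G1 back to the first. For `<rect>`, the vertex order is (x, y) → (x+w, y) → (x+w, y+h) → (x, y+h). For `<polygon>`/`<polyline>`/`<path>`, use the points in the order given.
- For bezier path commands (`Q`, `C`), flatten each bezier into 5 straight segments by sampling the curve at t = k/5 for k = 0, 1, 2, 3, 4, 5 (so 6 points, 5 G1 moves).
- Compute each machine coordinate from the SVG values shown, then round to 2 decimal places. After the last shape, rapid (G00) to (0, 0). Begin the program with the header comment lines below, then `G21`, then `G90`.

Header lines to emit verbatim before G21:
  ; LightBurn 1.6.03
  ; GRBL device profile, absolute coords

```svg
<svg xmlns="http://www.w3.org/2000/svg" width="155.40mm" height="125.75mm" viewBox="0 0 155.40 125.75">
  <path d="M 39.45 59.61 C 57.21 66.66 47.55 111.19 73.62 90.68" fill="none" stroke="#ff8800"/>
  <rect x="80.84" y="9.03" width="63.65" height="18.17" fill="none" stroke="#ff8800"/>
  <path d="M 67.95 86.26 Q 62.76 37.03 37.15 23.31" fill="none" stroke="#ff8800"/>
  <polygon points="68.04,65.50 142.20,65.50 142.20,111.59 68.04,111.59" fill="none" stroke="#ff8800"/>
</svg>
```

; LightBurn 1.6.03
; GRBL device profile, absolute coords
G21
G90
G00 X39.45 Y66.14
M3 S430
G01 X47.32 Y58.23 F1780
G01 X51.64 Y46.25
G01 X55.44 Y35.12
G01 X61.76 Y29.75
G01 X73.62 Y35.07
M5
G00 X80.84 Y116.72
M3 S430
G01 X144.49 Y116.72 F1780
G01 X144.49 Y98.55
G01 X80.84 Y98.55
G01 X80.84 Y116.72
M5
G00 X67.95 Y39.49
M3 S430
G01 X65.06 Y57.76 F1780
G01 X60.53 Y73.19
G01 X54.37 Y85.78
G01 X46.58 Y95.53
G01 X37.15 Y102.44
M5
G00 X68.04 Y60.25
M3 S430
G01 X142.20 Y60.25 F1780
G01 X142.20 Y14.16
G01 X68.04 Y14.16
G01 X68.04 Y60.25
M5
G00 X0.00 Y0.00

Since the viewBox matches the mm dimensions, user units are millimetres directly. The only transform is the Y-flip y_m = 125.75 − y_svg.

Shape 1 is a cubic bezier drawn with `<path>`. Its stroke #ff8800 means score at S430, F1780. After flipping Y the toolpath is (39.45,66.14) → (47.32,58.23) → (51.64,46.25) → (55.44,35.12) → (61.76,29.75) → (73.62,35.07).

Shape 2 is a rectangle drawn with `<rect>`. Its stroke #ff8800 means score at S430, F1780. After flipping Y the toolpath is (80.84,116.72) → (144.49,116.72) → (144.49,98.55) → (80.84,98.55) → (80.84,116.72), returning to the start.

Shape 3 is a quadratic bezier drawn with `<path>`. Its stroke #ff8800 means score at S430, F1780. After flipping Y the toolpath is (67.95,39.49) → (65.06,57.76) → (60.53,73.19) → (54.37,85.78) → (46.58,95.53) → (37.15,102.44).

Shape 4 is a rectangle drawn with `<polygon>`. Its stroke #ff8800 means score at S430, F1780. After flipping Y the toolpath is (68.04,60.25) → (142.20,60.25) → (142.20,14.16) → (68.04,14.16) → (68.04,60.25), returning to the start.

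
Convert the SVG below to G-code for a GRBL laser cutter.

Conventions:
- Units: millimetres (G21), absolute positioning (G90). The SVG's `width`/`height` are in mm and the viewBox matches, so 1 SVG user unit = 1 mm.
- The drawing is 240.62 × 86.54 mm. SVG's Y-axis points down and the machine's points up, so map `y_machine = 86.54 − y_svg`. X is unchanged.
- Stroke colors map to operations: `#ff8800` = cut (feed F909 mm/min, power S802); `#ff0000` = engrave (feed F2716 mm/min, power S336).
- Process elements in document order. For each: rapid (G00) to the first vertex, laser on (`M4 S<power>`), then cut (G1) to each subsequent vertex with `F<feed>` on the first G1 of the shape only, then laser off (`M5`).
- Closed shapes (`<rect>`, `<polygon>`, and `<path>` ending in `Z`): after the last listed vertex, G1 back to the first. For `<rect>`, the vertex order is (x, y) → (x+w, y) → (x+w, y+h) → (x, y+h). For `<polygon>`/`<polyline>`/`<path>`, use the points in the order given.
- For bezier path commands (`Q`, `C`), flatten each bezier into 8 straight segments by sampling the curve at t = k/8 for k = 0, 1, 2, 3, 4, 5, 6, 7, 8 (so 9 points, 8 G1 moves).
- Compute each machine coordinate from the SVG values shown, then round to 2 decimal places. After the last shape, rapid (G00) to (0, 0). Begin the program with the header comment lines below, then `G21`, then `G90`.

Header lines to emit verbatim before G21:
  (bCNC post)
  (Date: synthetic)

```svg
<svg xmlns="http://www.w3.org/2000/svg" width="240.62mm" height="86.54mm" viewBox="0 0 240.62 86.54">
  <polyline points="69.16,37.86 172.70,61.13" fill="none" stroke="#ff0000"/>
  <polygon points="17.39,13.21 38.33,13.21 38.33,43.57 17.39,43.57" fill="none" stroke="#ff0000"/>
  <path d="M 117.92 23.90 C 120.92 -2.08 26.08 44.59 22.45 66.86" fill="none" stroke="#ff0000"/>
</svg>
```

(bCNC post)
(Date: synthetic)
G21
G90
G00 X69.16 Y48.68
M4 S336
G1 X172.70 Y25.41 F2716
M5
G00 X17.39 Y73.33
M4 S336
G1 X38.33 Y73.33 F2716
G1 X38.33 Y42.97
G1 X17.39 Y42.97
G1 X17.39 Y73.33
M5
G00 X117.92 Y62.64
M4 S336
G1 X114.83 Y69.17 F2716
G1 X104.78 Y70.02
G1 X89.99 Y66.34
G1 X72.67 Y59.25
G1 X55.04 Y49.91
G1 X39.32 Y39.44
G1 X27.72 Y28.99
G1 X22.45 Y19.68
M5
G00 X0.00 Y0.00

viewBox `0 0 240.62 86.54` with mm width/height → 1 unit = 1 mm. Flip: y_m = 86.54 − y_svg.

**Shape 1** — `<polyline>` line segment, stroke `#ff0000` → engrave (S336, F2716). Machine vertices: (69.16,48.68) → (172.70,25.41). Open path.

**Shape 2** — `<polygon>` rectangle, stroke `#ff0000` → engrave (S336, F2716). Machine vertices: (17.39,73.33) → (38.33,73.33) → (38.33,42.97) → (17.39,42.97) → (17.39,73.33). Closed: final G1 returns to the first vertex.

**Shape 3** — `<path>` cubic bezier, stroke `#ff0000` → engrave (S336, F2716). Control points (SVG): P0=(117.92,23.90), P1=(120.92,-2.08), P2=(26.08,44.59), P3=(22.45,66.86); sampled at t=k/8. Machine vertices: (117.92,62.64) → (114.83,69.17) → (104.78,70.02) → (89.99,66.34) → (72.67,59.25) → (55.04,49.91) → (39.32,39.44) → (27.72,28.99) → (22.45,19.68). Open path.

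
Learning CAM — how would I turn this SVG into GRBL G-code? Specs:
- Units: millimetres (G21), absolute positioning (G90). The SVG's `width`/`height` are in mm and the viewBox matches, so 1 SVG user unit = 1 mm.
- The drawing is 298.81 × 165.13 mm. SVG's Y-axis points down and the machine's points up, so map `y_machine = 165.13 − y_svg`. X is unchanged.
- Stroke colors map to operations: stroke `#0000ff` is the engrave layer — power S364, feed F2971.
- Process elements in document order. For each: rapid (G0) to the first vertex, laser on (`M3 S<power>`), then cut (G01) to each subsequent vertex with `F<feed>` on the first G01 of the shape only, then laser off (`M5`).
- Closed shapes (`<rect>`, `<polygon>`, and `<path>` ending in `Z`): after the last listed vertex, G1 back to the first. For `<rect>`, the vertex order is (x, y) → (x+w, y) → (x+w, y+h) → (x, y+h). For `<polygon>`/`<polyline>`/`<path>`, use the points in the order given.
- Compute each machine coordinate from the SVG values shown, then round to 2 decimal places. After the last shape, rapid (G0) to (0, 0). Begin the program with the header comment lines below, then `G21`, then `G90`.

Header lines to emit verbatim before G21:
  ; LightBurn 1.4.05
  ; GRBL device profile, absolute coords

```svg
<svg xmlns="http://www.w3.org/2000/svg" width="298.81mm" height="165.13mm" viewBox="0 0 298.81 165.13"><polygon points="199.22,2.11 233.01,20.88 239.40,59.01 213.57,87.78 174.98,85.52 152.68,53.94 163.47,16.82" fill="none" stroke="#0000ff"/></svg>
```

viewBox `0 0 298.81 165.13` with mm width/height → 1 unit = 1 mm. Flip: y_m = 165.13 − y_svg.

**Shape 1** — `<polygon>` regular polygon, stroke `#0000ff` → engrave (S364, F2971). Machine vertices: (199.22,163.02) → (233.01,144.25) → (239.40,106.12) → (213.57,77.35) → (174.98,79.61) → (152.68,111.19) → (163.47,148.31) → (199.22,163.02). Closed: final G1 returns to the first vertex.

; LightBurn 1.4.05
; GRBL device profile, absolute coords
G21
G90
G0 X199.22 Y163.02
M3 S364
G01 X233.01 Y144.25 F2971
G01 X239.40 Y106.12
G01 X213.57 Y77.35
G01 X174.98 Y79.61
G01 X152.68 Y111.19
G01 X163.47 Y148.31
G01 X199.22 Y163.02
M5
G0 X0.00 Y0.00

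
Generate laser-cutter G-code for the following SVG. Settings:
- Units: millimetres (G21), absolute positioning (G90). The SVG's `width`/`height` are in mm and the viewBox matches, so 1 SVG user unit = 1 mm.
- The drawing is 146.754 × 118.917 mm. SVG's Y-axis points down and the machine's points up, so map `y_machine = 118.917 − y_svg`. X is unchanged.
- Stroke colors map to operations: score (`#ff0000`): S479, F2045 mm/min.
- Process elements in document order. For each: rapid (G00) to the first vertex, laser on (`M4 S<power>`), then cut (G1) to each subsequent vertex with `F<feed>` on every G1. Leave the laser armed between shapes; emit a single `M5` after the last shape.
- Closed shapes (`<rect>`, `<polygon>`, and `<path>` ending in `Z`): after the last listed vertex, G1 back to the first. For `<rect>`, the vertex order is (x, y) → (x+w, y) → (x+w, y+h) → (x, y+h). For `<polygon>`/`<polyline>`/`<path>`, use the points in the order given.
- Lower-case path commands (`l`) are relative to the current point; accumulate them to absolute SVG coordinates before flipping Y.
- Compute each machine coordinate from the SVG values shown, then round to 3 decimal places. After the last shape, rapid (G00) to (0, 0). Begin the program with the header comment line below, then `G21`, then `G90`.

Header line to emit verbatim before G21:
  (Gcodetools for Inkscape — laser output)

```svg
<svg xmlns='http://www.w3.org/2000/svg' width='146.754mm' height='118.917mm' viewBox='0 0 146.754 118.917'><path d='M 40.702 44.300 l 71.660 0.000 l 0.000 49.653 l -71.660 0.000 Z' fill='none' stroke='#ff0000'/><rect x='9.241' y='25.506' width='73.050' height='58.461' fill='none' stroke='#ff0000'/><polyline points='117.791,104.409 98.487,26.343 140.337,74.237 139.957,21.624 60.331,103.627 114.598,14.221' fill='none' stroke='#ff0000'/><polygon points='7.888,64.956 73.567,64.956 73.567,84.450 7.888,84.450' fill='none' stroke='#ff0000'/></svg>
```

1 u = 1 mm; y_m = 118.917 − y.

[1] `<path>` rectangle, #ff0000→score S479 F2045: (40.702,74.617) → (112.362,74.617) → (112.362,24.964) → (40.702,24.964) → (40.702,74.617) (closed)

[2] `<rect>` rectangle, #ff0000→score S479 F2045: (9.241,93.411) → (82.291,93.411) → (82.291,34.950) → (9.241,34.950) → (9.241,93.411) (closed)

[3] `<polyline>` open polyline, #ff0000→score S479 F2045: (117.791,14.508) → (98.487,92.574) → (140.337,44.680) → (139.957,97.293) → (60.331,15.290) → (114.598,104.696)

[4] `<polygon>` rectangle, #ff0000→score S479 F2045: (7.888,53.961) → (73.567,53.961) → (73.567,34.467) → (7.888,34.467) → (7.888,53.961) (closed)

(Gcodetools for Inkscape — laser output)
G21
G90
G00 X40.702 Y74.617
M4 S479
G1 X112.362 Y74.617 F2045
G1 X112.362 Y24.964 F2045
G1 X40.702 Y24.964 F2045
G1 X40.702 Y74.617 F2045
G00 X9.241 Y93.411
M4 S479
G1 X82.291 Y93.411 F2045
G1 X82.291 Y34.950 F2045
G1 X9.241 Y34.950 F2045
G1 X9.241 Y93.411 F2045
G00 X117.791 Y14.508
M4 S479
G1 X98.487 Y92.574 F2045
G1 X140.337 Y44.680 F2045
G1 X139.957 Y97.293 F2045
G1 X60.331 Y15.290 F2045
G1 X114.598 Y104.696 F2045
G00 X7.888 Y53.961
M4 S479
G1 X73.567 Y53.961 F2045
G1 X73.567 Y34.467 F2045
G1 X7.888 Y34.467 F2045
G1 X7.888 Y53.961 F2045
M5
G00 X0.000 Y0.000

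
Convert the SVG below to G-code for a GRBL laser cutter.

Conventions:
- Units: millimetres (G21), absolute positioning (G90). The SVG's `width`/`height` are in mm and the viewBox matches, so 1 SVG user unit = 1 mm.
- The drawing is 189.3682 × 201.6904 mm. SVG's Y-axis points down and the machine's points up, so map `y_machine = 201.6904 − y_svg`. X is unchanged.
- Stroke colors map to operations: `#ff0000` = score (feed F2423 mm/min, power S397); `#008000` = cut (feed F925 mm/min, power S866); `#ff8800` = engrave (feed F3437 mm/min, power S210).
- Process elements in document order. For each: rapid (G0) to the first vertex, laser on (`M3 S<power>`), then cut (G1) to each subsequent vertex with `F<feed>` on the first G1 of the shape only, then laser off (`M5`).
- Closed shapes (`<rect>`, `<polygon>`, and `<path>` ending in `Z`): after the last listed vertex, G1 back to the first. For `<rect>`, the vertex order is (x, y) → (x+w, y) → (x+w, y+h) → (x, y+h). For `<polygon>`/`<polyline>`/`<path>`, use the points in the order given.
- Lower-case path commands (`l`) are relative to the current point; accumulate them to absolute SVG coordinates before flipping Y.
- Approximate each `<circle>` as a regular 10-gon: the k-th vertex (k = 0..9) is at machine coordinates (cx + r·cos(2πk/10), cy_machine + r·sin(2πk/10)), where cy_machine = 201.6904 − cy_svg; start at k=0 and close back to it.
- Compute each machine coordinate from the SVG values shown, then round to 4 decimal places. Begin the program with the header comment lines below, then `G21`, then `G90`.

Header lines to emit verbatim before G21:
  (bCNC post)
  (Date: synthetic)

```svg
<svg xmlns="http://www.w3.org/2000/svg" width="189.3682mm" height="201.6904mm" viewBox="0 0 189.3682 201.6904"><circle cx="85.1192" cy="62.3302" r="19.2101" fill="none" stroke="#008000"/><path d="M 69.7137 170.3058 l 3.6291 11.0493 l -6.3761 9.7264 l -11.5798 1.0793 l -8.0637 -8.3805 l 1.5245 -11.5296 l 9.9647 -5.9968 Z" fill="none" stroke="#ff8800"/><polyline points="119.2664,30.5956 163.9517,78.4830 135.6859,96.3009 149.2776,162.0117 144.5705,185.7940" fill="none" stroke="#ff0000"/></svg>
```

(bCNC post)
(Date: synthetic)
G21
G90
G0 X104.3293 Y139.3602
M3 S866
G1 X100.6605 Y150.6516 F925
G1 X91.0554 Y157.6301
G1 X79.1830 Y157.6301
G1 X69.5779 Y150.6516
G1 X65.9091 Y139.3602
G1 X69.5779 Y128.0688
G1 X79.1830 Y121.0903
G1 X91.0554 Y121.0903
G1 X100.6605 Y128.0688
G1 X104.3293 Y139.3602
M5
G0 X69.7137 Y31.3846
M3 S210
G1 X73.3428 Y20.3353 F3437
G1 X66.9667 Y10.6089
G1 X55.3869 Y9.5296
G1 X47.3232 Y17.9101
G1 X48.8477 Y29.4397
G1 X58.8124 Y35.4365
G1 X69.7137 Y31.3846
M5
G0 X119.2664 Y171.0948
M3 S397
G1 X163.9517 Y123.2074 F2423
G1 X135.6859 Y105.3895
G1 X149.2776 Y39.6787
G1 X144.5705 Y15.8964
M5

Since the viewBox matches the mm dimensions, user units are millimetres directly. The only transform is the Y-flip y_m = 201.6904 − y_svg.

Shape 1 is a circle drawn with `<circle>`. Its stroke #008000 means cut at S866, F925. After flipping Y the toolpath is (104.3293,139.3602) → (100.6605,150.6516) → (91.0554,157.6301) → (79.1830,157.6301) → (69.5779,150.6516) → (65.9091,139.3602) → (69.5779,128.0688) → (79.1830,121.0903) → (91.0554,121.0903) → (100.6605,128.0688) → (104.3293,139.3602), returning to the start.

Shape 2 is a regular polygon drawn with `<path>`. Its stroke #ff8800 means engrave at S210, F3437. After flipping Y the toolpath is (69.7137,31.3846) → (73.3428,20.3353) → (66.9667,10.6089) → (55.3869,9.5296) → (47.3232,17.9101) → (48.8477,29.4397) → (58.8124,35.4365) → (69.7137,31.3846), returning to the start.

Shape 3 is a open polyline drawn with `<polyline>`. Its stroke #ff0000 means score at S397, F2423. After flipping Y the toolpath is (119.2664,171.0948) → (163.9517,123.2074) → (135.6859,105.3895) → (149.2776,39.6787) → (144.5705,15.8964).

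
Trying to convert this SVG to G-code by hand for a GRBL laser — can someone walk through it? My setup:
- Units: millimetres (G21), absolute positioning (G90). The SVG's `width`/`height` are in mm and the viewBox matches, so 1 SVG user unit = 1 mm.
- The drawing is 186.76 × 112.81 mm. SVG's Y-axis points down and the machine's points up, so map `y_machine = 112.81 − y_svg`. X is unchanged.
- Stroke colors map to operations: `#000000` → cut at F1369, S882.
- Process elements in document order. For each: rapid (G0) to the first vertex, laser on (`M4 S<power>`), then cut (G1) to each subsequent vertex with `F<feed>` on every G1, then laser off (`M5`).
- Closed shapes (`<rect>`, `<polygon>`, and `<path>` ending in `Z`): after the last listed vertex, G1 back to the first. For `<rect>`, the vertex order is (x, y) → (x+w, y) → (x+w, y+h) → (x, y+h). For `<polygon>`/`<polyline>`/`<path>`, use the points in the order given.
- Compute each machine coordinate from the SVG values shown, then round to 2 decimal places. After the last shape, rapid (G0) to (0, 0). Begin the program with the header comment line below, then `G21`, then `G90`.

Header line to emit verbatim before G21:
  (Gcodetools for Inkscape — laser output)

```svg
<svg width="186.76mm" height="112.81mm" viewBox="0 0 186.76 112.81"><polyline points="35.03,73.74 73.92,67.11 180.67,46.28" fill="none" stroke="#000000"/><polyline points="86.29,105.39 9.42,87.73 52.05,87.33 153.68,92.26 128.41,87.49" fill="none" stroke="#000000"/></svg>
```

viewBox `0 0 186.76 112.81` with mm width/height → 1 unit = 1 mm. Flip: y_m = 112.81 − y_svg.

**Shape 1** — `<polyline>` open polyline, stroke `#000000` → cut (S882, F1369). Machine vertices: (35.03,39.07) → (73.92,45.70) → (180.67,66.53). Open path.

**Shape 2** — `<polyline>` open polyline, stroke `#000000` → cut (S882, F1369). Machine vertices: (86.29,7.42) → (9.42,25.08) → (52.05,25.48) → (153.68,20.55) → (128.41,25.32). Open path.

(Gcodetools for Inkscape — laser output)
G21
G90
G0 X35.03 Y39.07
M4 S882
G1 X73.92 Y45.70 F1369
G1 X180.67 Y66.53 F1369
M5
G0 X86.29 Y7.42
M4 S882
G1 X9.42 Y25.08 F1369
G1 X52.05 Y25.48 F1369
G1 X153.68 Y20.55 F1369
G1 X128.41 Y25.32 F1369
M5
G0 X0.00 Y0.00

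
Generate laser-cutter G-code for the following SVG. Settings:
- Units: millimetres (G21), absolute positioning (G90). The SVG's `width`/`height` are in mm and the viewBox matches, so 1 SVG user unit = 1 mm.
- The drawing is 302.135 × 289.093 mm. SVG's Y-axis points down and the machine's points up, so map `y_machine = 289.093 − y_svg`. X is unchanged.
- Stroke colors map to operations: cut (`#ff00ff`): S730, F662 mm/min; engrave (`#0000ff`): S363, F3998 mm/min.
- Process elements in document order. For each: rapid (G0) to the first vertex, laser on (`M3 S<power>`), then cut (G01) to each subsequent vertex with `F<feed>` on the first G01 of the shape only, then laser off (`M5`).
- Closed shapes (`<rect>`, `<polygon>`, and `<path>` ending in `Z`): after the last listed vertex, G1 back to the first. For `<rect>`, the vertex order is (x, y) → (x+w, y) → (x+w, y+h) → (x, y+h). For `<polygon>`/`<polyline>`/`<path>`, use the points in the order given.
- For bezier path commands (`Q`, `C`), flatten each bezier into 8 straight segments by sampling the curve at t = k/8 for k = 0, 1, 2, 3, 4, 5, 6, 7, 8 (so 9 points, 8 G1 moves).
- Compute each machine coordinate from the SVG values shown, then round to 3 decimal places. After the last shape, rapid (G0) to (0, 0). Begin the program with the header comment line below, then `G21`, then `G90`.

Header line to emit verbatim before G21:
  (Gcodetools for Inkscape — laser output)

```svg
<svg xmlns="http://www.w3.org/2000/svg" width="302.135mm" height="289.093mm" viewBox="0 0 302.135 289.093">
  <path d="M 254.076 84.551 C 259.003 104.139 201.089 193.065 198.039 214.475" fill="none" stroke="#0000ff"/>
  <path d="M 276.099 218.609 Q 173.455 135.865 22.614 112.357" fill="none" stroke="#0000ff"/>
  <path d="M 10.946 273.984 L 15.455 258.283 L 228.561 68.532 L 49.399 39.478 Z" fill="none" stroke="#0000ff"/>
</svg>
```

viewBox `0 0 302.135 289.093` with mm width/height → 1 unit = 1 mm. Flip: y_m = 289.093 − y_svg.

**Shape 1** — `<path>` cubic bezier, stroke `#0000ff` → engrave (S363, F3998). Control points (SVG): P0=(254.076,84.551), P1=(259.003,104.139), P2=(201.089,193.065), P3=(198.039,214.475); sampled at t=k/8. Machine vertices: (254.076,204.542) → (253.208,194.214) → (247.828,178.988) → (239.315,160.470) → (229.049,140.263) → (218.409,119.971) → (208.774,101.196) → (201.525,85.544) → (198.039,74.618). Open path.

**Shape 2** — `<path>` quadratic bezier, stroke `#0000ff` → engrave (S363, F3998). Control points (SVG): P0=(276.099,218.609), P1=(173.455,135.865), P2=(22.614,112.357); sampled at t=k/8. Machine vertices: (276.099,70.484) → (249.685,90.244) → (221.765,108.154) → (192.338,124.212) → (161.406,138.419) → (128.967,150.775) → (95.022,161.280) → (59.571,169.933) → (22.614,176.736). Open path.

**Shape 3** — `<path>` closed polygon, stroke `#0000ff` → engrave (S363, F3998). Machine vertices: (10.946,15.109) → (15.455,30.810) → (228.561,220.561) → (49.399,249.615) → (10.946,15.109). Closed: final G1 returns to the first vertex.

(Gcodetools for Inkscape — laser output)
G21
G90
G0 X254.076 Y204.542
M3 S363
G01 X253.208 Y194.214 F3998
G01 X247.828 Y178.988
G01 X239.315 Y160.470
G01 X229.049 Y140.263
G01 X218.409 Y119.971
G01 X208.774 Y101.196
G01 X201.525 Y85.544
G01 X198.039 Y74.618
M5
G0 X276.099 Y70.484
M3 S363
G01 X249.685 Y90.244 F3998
G01 X221.765 Y108.154
G01 X192.338 Y124.212
G01 X161.406 Y138.419
G01 X128.967 Y150.775
G01 X95.022 Y161.280
G01 X59.571 Y169.933
G01 X22.614 Y176.736
M5
G0 X10.946 Y15.109
M3 S363
G01 X15.455 Y30.810 F3998
G01 X228.561 Y220.561
G01 X49.399 Y249.615
G01 X10.946 Y15.109
M5
G0 X0.000 Y0.000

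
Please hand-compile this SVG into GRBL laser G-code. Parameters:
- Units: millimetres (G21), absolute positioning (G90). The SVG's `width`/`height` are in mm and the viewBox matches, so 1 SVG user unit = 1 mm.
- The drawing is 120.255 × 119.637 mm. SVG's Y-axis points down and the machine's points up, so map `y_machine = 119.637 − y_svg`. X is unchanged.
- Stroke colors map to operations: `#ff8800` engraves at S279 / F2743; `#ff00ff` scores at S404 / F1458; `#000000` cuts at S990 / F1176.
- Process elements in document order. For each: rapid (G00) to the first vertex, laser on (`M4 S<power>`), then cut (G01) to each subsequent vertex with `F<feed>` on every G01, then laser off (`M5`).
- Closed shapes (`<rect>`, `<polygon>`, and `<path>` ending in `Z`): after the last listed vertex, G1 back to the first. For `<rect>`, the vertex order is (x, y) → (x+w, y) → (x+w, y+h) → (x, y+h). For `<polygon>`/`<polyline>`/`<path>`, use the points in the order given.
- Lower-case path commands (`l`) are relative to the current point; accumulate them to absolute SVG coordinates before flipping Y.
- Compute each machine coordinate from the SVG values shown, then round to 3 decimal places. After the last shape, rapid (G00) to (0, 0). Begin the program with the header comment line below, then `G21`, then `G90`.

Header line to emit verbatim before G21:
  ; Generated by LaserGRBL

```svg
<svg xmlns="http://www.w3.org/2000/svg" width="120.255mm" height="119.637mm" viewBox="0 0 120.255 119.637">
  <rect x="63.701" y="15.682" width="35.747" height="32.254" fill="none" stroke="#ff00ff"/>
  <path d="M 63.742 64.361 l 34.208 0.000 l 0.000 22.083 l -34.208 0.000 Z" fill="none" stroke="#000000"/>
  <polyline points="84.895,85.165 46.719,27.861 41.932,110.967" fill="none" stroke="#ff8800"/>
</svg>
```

; Generated by LaserGRBL
G21
G90
G00 X63.701 Y103.955
M4 S404
G01 X99.448 Y103.955 F1458
G01 X99.448 Y71.701 F1458
G01 X63.701 Y71.701 F1458
G01 X63.701 Y103.955 F1458
M5
G00 X63.742 Y55.276
M4 S990
G01 X97.950 Y55.276 F1176
G01 X97.950 Y33.193 F1176
G01 X63.742 Y33.193 F1176
G01 X63.742 Y55.276 F1176
M5
G00 X84.895 Y34.472
M4 S279
G01 X46.719 Y91.776 F2743
G01 X41.932 Y8.670 F2743
M5
G00 X0.000 Y0.000

viewBox `0 0 120.255 119.637` with mm width/height → 1 unit = 1 mm. Flip: y_m = 119.637 − y_svg.

**Shape 1** — `<rect>` rectangle, stroke `#ff00ff` → score (S404, F1458). Machine vertices: (63.701,103.955) → (99.448,103.955) → (99.448,71.701) → (63.701,71.701) → (63.701,103.955). Closed: final G1 returns to the first vertex.

**Shape 2** — `<path>` rectangle, stroke `#000000` → cut (S990, F1176). Machine vertices: (63.742,55.276) → (97.950,55.276) → (97.950,33.193) → (63.742,33.193) → (63.742,55.276). Closed: final G1 returns to the first vertex.

**Shape 3** — `<polyline>` open polyline, stroke `#ff8800` → engrave (S279, F2743). Machine vertices: (84.895,34.472) → (46.719,91.776) → (41.932,8.670). Open path.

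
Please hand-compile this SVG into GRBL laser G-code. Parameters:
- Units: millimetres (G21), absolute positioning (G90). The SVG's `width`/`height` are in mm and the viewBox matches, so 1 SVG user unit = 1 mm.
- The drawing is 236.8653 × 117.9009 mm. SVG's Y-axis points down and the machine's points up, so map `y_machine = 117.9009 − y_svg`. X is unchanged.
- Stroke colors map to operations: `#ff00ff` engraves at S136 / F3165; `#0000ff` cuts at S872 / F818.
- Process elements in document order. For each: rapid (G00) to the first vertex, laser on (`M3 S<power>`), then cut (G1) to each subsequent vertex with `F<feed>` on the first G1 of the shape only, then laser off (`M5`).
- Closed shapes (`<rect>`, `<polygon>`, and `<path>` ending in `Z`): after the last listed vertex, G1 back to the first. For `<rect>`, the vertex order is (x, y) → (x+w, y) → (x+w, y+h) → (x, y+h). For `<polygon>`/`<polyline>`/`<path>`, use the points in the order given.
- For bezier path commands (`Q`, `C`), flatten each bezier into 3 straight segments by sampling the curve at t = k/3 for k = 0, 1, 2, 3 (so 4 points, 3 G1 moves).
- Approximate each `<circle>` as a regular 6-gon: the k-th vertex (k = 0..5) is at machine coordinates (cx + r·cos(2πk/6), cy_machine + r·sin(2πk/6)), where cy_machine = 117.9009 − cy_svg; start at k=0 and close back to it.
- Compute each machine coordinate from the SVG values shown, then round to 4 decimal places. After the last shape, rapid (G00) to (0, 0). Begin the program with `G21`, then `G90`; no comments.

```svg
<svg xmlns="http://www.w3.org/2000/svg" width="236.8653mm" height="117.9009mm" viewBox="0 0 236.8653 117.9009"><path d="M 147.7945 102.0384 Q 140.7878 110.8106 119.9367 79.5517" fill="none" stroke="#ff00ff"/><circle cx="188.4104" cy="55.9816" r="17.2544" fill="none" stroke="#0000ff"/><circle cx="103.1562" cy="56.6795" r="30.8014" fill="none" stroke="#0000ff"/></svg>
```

G21
G90
G00 X147.7945 Y15.8625
M3 S136
G1 X141.5851 Y14.4623 F3165
G1 X132.2992 Y21.9578
G1 X119.9367 Y38.3492
M5
G00 X205.6648 Y61.9193
M3 S872
G1 X197.0376 Y76.8620 F818
G1 X179.7832 Y76.8620
G1 X171.1560 Y61.9193
G1 X179.7832 Y46.9766
G1 X197.0376 Y46.9766
G1 X205.6648 Y61.9193
M5
G00 X133.9576 Y61.2214
M3 S872
G1 X118.5569 Y87.8962 F818
G1 X87.7555 Y87.8962
G1 X72.3548 Y61.2214
G1 X87.7555 Y34.5466
G1 X118.5569 Y34.5466
G1 X133.9576 Y61.2214
M5
G00 X0.0000 Y0.0000

viewBox `0 0 236.8653 117.9009` with mm width/height → 1 unit = 1 mm. Flip: y_m = 117.9009 − y_svg.

**Shape 1** — `<path>` quadratic bezier, stroke `#ff00ff` → engrave (S136, F3165). Control points (SVG): P0=(147.7945,102.0384), P1=(140.7878,110.8106), P2=(119.9367,79.5517); sampled at t=k/3. Machine vertices: (147.7945,15.8625) → (141.5851,14.4623) → (132.2992,21.9578) → (119.9367,38.3492). Open path.

**Shape 2** — `<circle>` circle, stroke `#0000ff` → cut (S872, F818). Machine vertices: (205.6648,61.9193) → (197.0376,76.8620) → (179.7832,76.8620) → (171.1560,61.9193) → (179.7832,46.9766) → (197.0376,46.9766) → (205.6648,61.9193). Closed: final G1 returns to the first vertex.

**Shape 3** — `<circle>` circle, stroke `#0000ff` → cut (S872, F818). Machine vertices: (133.9576,61.2214) → (118.5569,87.8962) → (87.7555,87.8962) → (72.3548,61.2214) → (87.7555,34.5466) → (118.5569,34.5466) → (133.9576,61.2214). Closed: final G1 returns to the first vertex.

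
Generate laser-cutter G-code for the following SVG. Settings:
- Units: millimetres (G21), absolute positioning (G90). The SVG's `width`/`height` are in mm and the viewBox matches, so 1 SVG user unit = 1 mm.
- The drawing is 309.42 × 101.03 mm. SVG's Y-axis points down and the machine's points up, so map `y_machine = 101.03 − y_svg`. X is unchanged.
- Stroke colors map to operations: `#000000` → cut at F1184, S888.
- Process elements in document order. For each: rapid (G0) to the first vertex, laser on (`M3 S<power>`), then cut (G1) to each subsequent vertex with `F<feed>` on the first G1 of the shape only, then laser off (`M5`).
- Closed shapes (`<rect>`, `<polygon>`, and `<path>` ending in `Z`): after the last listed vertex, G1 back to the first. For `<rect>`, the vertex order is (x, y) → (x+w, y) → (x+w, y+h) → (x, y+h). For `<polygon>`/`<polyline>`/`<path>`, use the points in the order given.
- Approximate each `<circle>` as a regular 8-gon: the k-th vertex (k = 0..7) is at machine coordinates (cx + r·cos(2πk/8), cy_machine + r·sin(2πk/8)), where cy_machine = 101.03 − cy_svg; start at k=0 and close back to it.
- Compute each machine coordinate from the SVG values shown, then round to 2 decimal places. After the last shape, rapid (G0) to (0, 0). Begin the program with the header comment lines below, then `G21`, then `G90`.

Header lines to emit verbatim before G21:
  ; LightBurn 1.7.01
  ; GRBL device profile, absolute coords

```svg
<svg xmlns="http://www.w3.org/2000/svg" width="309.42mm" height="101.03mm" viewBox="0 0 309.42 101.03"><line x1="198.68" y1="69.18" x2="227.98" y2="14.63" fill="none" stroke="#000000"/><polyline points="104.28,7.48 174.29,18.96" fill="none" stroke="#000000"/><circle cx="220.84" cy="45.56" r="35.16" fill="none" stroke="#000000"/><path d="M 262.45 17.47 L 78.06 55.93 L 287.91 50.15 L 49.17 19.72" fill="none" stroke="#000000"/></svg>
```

; LightBurn 1.7.01
; GRBL device profile, absolute coords
G21
G90
G0 X198.68 Y31.85
M3 S888
G1 X227.98 Y86.40 F1184
M5
G0 X104.28 Y93.55
M3 S888
G1 X174.29 Y82.07 F1184
M5
G0 X256.00 Y55.47
M3 S888
G1 X245.70 Y80.33 F1184
G1 X220.84 Y90.63
G1 X195.98 Y80.33
G1 X185.68 Y55.47
G1 X195.98 Y30.61
G1 X220.84 Y20.31
G1 X245.70 Y30.61
G1 X256.00 Y55.47
M5
G0 X262.45 Y83.56
M3 S888
G1 X78.06 Y45.10 F1184
G1 X287.91 Y50.88
G1 X49.17 Y81.31
M5
G0 X0.00 Y0.00

1 u = 1 mm; y_m = 101.03 − y.

[1] `<line>` line segment, #000000→cut S888 F1184: (198.68,31.85) → (227.98,86.40)

[2] `<polyline>` line segment, #000000→cut S888 F1184: (104.28,93.55) → (174.29,82.07)

[3] `<circle>` circle, #000000→cut S888 F1184: (256.00,55.47) → (245.70,80.33) → (220.84,90.63) → (195.98,80.33) → (185.68,55.47) → (195.98,30.61) → (220.84,20.31) → (245.70,30.61) → (256.00,55.47) (closed)

[4] `<path>` open polyline, #000000→cut S888 F1184: (262.45,83.56) → (78.06,45.10) → (287.91,50.88) → (49.17,81.31)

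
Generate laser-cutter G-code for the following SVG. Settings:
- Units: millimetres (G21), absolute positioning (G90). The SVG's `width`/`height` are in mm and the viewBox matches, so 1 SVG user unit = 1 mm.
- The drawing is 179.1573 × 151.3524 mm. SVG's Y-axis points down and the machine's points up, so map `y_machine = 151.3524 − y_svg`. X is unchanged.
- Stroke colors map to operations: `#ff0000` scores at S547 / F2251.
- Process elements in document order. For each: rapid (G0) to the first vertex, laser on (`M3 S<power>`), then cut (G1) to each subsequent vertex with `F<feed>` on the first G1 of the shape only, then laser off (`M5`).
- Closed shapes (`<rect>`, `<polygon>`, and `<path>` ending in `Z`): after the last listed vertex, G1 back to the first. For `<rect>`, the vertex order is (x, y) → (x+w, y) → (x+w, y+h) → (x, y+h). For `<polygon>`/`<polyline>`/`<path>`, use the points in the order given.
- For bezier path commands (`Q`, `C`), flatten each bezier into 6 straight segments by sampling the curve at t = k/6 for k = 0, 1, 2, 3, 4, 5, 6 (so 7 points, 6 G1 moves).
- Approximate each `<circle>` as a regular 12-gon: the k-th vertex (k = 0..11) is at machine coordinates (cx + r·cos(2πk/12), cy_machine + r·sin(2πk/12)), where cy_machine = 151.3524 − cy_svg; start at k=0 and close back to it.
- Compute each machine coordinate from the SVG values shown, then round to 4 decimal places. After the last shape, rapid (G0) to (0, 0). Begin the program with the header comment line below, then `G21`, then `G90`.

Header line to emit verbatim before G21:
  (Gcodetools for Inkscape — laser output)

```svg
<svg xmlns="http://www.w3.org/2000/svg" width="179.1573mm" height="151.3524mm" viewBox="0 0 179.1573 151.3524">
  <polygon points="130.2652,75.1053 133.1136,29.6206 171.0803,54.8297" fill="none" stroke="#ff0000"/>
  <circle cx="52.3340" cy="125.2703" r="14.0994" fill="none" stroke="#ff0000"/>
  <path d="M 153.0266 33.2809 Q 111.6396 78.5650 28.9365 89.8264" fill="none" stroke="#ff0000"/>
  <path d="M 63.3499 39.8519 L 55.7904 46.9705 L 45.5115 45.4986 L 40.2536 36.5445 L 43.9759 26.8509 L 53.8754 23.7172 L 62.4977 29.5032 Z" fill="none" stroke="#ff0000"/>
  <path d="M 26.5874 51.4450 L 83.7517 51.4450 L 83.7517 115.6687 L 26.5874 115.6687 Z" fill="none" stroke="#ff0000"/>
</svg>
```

Since the viewBox matches the mm dimensions, user units are millimetres directly. The only transform is the Y-flip y_m = 151.3524 − y_svg.

Shape 1 is a regular polygon drawn with `<polygon>`. Its stroke #ff0000 means score at S547, F2251. After flipping Y the toolpath is (130.2652,76.2471) → (133.1136,121.7318) → (171.0803,96.5227) → (130.2652,76.2471), returning to the start.

Shape 2 is a circle drawn with `<circle>`. Its stroke #ff0000 means score at S547, F2251. After flipping Y the toolpath is (66.4334,26.0821) → (64.5444,33.1318) → (59.3837,38.2925) → (52.3340,40.1815) → (45.2843,38.2925) → (40.1236,33.1318) → (38.2346,26.0821) → (40.1236,19.0324) → (45.2843,13.8717) → (52.3340,11.9827) → (59.3837,13.8717) → (64.5444,19.0324) → (66.4334,26.0821), returning to the start.

Shape 3 is a quadratic bezier drawn with `<path>`. Its stroke #ff0000 means score at S547, F2251. After flipping Y the toolpath is (153.0266,118.0715) → (138.0833,103.9219) → (120.8446,91.6624) → (101.3106,81.2931) → (79.4812,72.8139) → (55.3565,66.2249) → (28.9365,61.5260).

Shape 4 is a regular polygon drawn with `<path>`. Its stroke #ff0000 means score at S547, F2251. After flipping Y the toolpath is (63.3499,111.5005) → (55.7904,104.3819) → (45.5115,105.8538) → (40.2536,114.8079) → (43.9759,124.5015) → (53.8754,127.6352) → (62.4977,121.8492) → (63.3499,111.5005), returning to the start.

Shape 5 is a rectangle drawn with `<path>`. Its stroke #ff0000 means score at S547, F2251. After flipping Y the toolpath is (26.5874,99.9074) → (83.7517,99.9074) → (83.7517,35.6837) → (26.5874,35.6837) → (26.5874,99.9074), returning to the start.

(Gcodetools for Inkscape — laser output)
G21
G90
G0 X130.2652 Y76.2471
M3 S547
G1 X133.1136 Y121.7318 F2251
G1 X171.0803 Y96.5227
G1 X130.2652 Y76.2471
M5
G0 X66.4334 Y26.0821
M3 S547
G1 X64.5444 Y33.1318 F2251
G1 X59.3837 Y38.2925
G1 X52.3340 Y40.1815
G1 X45.2843 Y38.2925
G1 X40.1236 Y33.1318
G1 X38.2346 Y26.0821
G1 X40.1236 Y19.0324
G1 X45.2843 Y13.8717
G1 X52.3340 Y11.9827
G1 X59.3837 Y13.8717
G1 X64.5444 Y19.0324
G1 X66.4334 Y26.0821
M5
G0 X153.0266 Y118.0715
M3 S547
G1 X138.0833 Y103.9219 F2251
G1 X120.8446 Y91.6624
G1 X101.3106 Y81.2931
G1 X79.4812 Y72.8139
G1 X55.3565 Y66.2249
G1 X28.9365 Y61.5260
M5
G0 X63.3499 Y111.5005
M3 S547
G1 X55.7904 Y104.3819 F2251
G1 X45.5115 Y105.8538
G1 X40.2536 Y114.8079
G1 X43.9759 Y124.5015
G1 X53.8754 Y127.6352
G1 X62.4977 Y121.8492
G1 X63.3499 Y111.5005
M5
G0 X26.5874 Y99.9074
M3 S547
G1 X83.7517 Y99.9074 F2251
G1 X83.7517 Y35.6837
G1 X26.5874 Y35.6837
G1 X26.5874 Y99.9074
M5
G0 X0.0000 Y0.0000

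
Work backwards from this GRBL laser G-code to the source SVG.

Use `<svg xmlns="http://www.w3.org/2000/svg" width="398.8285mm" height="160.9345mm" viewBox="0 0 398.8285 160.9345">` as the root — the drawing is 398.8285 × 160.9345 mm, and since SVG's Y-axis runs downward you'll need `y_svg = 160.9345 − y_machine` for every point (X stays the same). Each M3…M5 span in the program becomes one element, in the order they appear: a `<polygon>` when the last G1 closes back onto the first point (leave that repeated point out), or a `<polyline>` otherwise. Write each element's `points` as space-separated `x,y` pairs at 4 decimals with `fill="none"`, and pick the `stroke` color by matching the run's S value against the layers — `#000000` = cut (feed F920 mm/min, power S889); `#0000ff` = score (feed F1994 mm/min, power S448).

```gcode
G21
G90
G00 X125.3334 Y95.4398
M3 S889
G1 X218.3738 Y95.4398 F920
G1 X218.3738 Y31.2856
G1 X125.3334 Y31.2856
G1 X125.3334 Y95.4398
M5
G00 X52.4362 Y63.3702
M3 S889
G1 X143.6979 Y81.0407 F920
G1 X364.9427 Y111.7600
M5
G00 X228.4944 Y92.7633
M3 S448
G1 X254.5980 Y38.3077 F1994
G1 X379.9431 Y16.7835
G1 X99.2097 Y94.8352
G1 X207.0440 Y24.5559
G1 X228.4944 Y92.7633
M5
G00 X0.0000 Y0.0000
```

y_svg = 160.9345 − y_m.

[1] S889→`#000000` (cut); closed run; points: 125.3334,65.4947 218.3738,65.4947 218.3738,129.6489 125.3334,129.6489

[2] S889→`#000000` (cut); open run; points: 52.4362,97.5643 143.6979,79.8938 364.9427,49.1745

[3] S448→`#0000ff` (score); closed run; points: 228.4944,68.1712 254.5980,122.6268 379.9431,144.1510 99.2097,66.0993 207.0440,136.3786

<svg xmlns="http://www.w3.org/2000/svg" width="398.8285mm" height="160.9345mm" viewBox="0 0 398.8285 160.9345">
  <polygon points="125.3334,65.4947 218.3738,65.4947 218.3738,129.6489 125.3334,129.6489" fill="none" stroke="#000000"/>
  <polyline points="52.4362,97.5643 143.6979,79.8938 364.9427,49.1745" fill="none" stroke="#000000"/>
  <polygon points="228.4944,68.1712 254.5980,122.6268 379.9431,144.1510 99.2097,66.0993 207.0440,136.3786" fill="none" stroke="#0000ff"/>
</svg>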